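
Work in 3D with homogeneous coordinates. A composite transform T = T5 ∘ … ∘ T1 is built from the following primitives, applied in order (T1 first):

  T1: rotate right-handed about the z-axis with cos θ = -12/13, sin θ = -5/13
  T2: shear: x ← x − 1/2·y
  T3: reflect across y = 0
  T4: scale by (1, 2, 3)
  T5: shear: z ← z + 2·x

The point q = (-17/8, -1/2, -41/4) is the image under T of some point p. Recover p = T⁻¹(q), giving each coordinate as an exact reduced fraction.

p = (7/4, -1, -2)

T1 = [-12/13 5/13 0 0; -5/13 -12/13 0 0; 0 0 1 0; 0 0 0 1]
T2·T1 = [-19/26 11/13 0 0; -5/13 -12/13 0 0; 0 0 1 0; 0 0 0 1]
T3·…·T1 = [-19/26 11/13 0 0; 5/13 12/13 0 0; 0 0 1 0; 0 0 0 1]
T4·…·T1 = [-19/26 11/13 0 0; 10/13 24/13 0 0; 0 0 3 0; 0 0 0 1]
T5·…·T1 = [-19/26 11/13 0 0; 10/13 24/13 0 0; -19/13 22/13 3 0; 0 0 0 1]
det M = -6; M⁻¹ = [-12/13 11/26 0 0; 5/13 19/52 0 0; -2/3 0 1/3 0; 0 0 0 1]
M⁻¹ · (-17/8, -1/2, -41/4)ᵀ = (7/4, -1, -2)ᵀ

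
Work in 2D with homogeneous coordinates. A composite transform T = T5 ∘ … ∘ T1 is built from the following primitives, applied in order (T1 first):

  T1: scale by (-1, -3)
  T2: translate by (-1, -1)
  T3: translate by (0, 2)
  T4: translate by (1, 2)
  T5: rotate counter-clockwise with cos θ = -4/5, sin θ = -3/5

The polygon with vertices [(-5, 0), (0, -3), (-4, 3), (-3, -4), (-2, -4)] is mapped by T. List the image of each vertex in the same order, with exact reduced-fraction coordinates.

image vertices: (-11/5, -27/5), (36/5, -48/5), (-34/5, 12/5), (33/5, -69/5), (37/5, -66/5)

T1 scale by (-1, -3): (-5, 0) → (5, 0); (0, -3) → (0, 9); (-4, 3) → (4, -9); (-3, -4) → (3, 12); (-2, -4) → (2, 12)
T2 translate by (-1, -1): (5, 0) → (4, -1); (0, 9) → (-1, 8); (4, -9) → (3, -10); (3, 12) → (2, 11); (2, 12) → (1, 11)
T3 translate by (0, 2): (4, -1) → (4, 1); (-1, 8) → (-1, 10); (3, -10) → (3, -8); (2, 11) → (2, 13); (1, 11) → (1, 13)
T4 translate by (1, 2): (4, 1) → (5, 3); (-1, 10) → (0, 12); (3, -8) → (4, -6); (2, 13) → (3, 15); (1, 13) → (2, 15)
T5 rotate counter-clockwise with cos θ = -4/5, sin θ = -3/5: (5, 3) → (-11/5, -27/5); (0, 12) → (36/5, -48/5); (4, -6) → (-34/5, 12/5); (3, 15) → (33/5, -69/5); (2, 15) → (37/5, -66/5)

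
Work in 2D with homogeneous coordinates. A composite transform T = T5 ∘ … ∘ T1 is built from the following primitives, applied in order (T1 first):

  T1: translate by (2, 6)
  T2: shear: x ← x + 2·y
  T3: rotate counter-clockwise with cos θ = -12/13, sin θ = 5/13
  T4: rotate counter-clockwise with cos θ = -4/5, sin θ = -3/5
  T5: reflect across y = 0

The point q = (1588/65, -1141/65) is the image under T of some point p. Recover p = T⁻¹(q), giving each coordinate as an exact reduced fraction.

p = (4, 5)

T1 = [1 0 2; 0 1 6; 0 0 1]
T2·T1 = [1 2 14; 0 1 6; 0 0 1]
T3·…·T1 = [-12/13 -29/13 -198/13; 5/13 -2/13 -2/13; 0 0 1]
T4·…·T1 = [63/65 22/13 786/65; 16/65 19/13 602/65; 0 0 1]
T5·…·T1 = [63/65 22/13 786/65; -16/65 -19/13 -602/65; 0 0 1]
det M = -1; M⁻¹ = [19/13 22/13 -2; -16/65 -63/65 -6; 0 0 1]
M⁻¹ · (1588/65, -1141/65)ᵀ = (4, 5)ᵀ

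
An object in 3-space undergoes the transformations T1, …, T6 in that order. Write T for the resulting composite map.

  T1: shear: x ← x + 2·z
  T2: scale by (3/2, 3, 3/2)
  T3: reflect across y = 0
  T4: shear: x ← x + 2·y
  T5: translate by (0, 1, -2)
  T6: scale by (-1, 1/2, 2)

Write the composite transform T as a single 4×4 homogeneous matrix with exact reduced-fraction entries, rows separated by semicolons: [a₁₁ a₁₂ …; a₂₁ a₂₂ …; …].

T = [-3/2 6 -3 0; 0 -3/2 0 1/2; 0 0 3 -4; 0 0 0 1]

T1 = [1 0 2 0; 0 1 0 0; 0 0 1 0; 0 0 0 1]
T2·T1 = [3/2 0 3 0; 0 3 0 0; 0 0 3/2 0; 0 0 0 1]
T3·…·T1 = [3/2 0 3 0; 0 -3 0 0; 0 0 3/2 0; 0 0 0 1]
T4·…·T1 = [3/2 -6 3 0; 0 -3 0 0; 0 0 3/2 0; 0 0 0 1]
T5·…·T1 = [3/2 -6 3 0; 0 -3 0 1; 0 0 3/2 -2; 0 0 0 1]
T6·…·T1 = [-3/2 6 -3 0; 0 -3/2 0 1/2; 0 0 3 -4; 0 0 0 1]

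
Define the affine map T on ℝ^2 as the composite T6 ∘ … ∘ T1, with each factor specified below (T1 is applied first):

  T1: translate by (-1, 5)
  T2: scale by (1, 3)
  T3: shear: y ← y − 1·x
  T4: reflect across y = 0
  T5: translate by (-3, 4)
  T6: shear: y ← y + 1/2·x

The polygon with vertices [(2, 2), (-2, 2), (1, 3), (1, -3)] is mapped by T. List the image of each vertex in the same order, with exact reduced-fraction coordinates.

image vertices: (-2, -17), (-6, -23), (-3, -43/2), (-3, -7/2)

T1 translate by (-1, 5): (2, 2) → (1, 7); (-2, 2) → (-3, 7); (1, 3) → (0, 8); (1, -3) → (0, 2)
T2 scale by (1, 3): (1, 7) → (1, 21); (-3, 7) → (-3, 21); (0, 8) → (0, 24); (0, 2) → (0, 6)
T3 shear: y ← y − 1·x: (1, 21) → (1, 20); (-3, 21) → (-3, 24); (0, 24) → (0, 24); (0, 6) → (0, 6)
T4 reflect across y = 0: (1, 20) → (1, -20); (-3, 24) → (-3, -24); (0, 24) → (0, -24); (0, 6) → (0, -6)
T5 translate by (-3, 4): (1, -20) → (-2, -16); (-3, -24) → (-6, -20); (0, -24) → (-3, -20); (0, -6) → (-3, -2)
T6 shear: y ← y + 1/2·x: (-2, -16) → (-2, -17); (-6, -20) → (-6, -23); (-3, -20) → (-3, -43/2); (-3, -2) → (-3, -7/2)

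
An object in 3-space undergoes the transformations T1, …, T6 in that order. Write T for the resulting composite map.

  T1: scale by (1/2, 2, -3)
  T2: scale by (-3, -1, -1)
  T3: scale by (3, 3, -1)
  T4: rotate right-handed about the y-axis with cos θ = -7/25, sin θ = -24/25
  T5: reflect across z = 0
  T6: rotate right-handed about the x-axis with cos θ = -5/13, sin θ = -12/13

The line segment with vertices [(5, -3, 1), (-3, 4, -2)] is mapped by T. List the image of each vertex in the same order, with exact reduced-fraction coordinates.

T1 scale by (1/2, 2, -3): (5, -3, 1) → (5/2, -6, -3); (-3, 4, -2) → (-3/2, 8, 6)
T2 scale by (-3, -1, -1): (5/2, -6, -3) → (-15/2, 6, 3); (-3/2, 8, 6) → (9/2, -8, -6)
T3 scale by (3, 3, -1): (-15/2, 6, 3) → (-45/2, 18, -3); (9/2, -8, -6) → (27/2, -24, 6)
T4 rotate right-handed about the y-axis with cos θ = -7/25, sin θ = -24/25: (-45/2, 18, -3) → (459/50, 18, -519/25); (27/2, -24, 6) → (-477/50, -24, 282/25)
T5 reflect across z = 0: (459/50, 18, -519/25) → (459/50, 18, 519/25); (-477/50, -24, 282/25) → (-477/50, -24, -282/25)
T6 rotate right-handed about the x-axis with cos θ = -5/13, sin θ = -12/13: (459/50, 18, 519/25) → (459/50, 306/25, -123/5); (-477/50, -24, -282/25) → (-477/50, -384/325, 1722/65)

image vertices: (459/50, 306/25, -123/5), (-477/50, -384/325, 1722/65)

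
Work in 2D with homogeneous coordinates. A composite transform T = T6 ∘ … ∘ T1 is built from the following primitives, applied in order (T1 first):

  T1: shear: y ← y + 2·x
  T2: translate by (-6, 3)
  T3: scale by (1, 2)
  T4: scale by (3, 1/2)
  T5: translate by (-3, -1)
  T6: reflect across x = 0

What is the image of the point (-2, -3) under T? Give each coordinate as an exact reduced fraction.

T(p) = (27, -5)

T1 shear: y ← y + 2·x: (-2, -3) → (-2, -7)
T2 translate by (-6, 3): (-2, -7) → (-8, -4)
T3 scale by (1, 2): (-8, -4) → (-8, -8)
T4 scale by (3, 1/2): (-8, -8) → (-24, -4)
T5 translate by (-3, -1): (-24, -4) → (-27, -5)
T6 reflect across x = 0: (-27, -5) → (27, -5)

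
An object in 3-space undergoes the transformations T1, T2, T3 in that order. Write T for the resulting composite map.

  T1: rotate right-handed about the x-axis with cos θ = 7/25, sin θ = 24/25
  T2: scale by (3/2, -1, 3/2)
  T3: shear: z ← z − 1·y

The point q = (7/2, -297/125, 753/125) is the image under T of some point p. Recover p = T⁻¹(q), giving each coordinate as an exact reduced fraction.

p = (7/3, 3, -8/5)

T1 = [1 0 0 0; 0 7/25 -24/25 0; 0 24/25 7/25 0; 0 0 0 1]
T2·T1 = [3/2 0 0 0; 0 -7/25 24/25 0; 0 36/25 21/50 0; 0 0 0 1]
T3·…·T1 = [3/2 0 0 0; 0 -7/25 24/25 0; 0 43/25 -27/50 0; 0 0 0 1]
det M = -9/4; M⁻¹ = [2/3 0 0 0; 0 9/25 16/25 0; 0 86/75 14/75 0; 0 0 0 1]
M⁻¹ · (7/2, -297/125, 753/125)ᵀ = (7/3, 3, -8/5)ᵀ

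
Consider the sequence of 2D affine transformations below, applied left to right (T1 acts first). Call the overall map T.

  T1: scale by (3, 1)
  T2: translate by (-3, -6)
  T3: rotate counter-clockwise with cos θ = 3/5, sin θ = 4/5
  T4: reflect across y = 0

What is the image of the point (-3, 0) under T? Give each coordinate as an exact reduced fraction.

T(p) = (-12/5, 66/5)

T1 scale by (3, 1): (-3, 0) → (-9, 0)
T2 translate by (-3, -6): (-9, 0) → (-12, -6)
T3 rotate counter-clockwise with cos θ = 3/5, sin θ = 4/5: (-12, -6) → (-12/5, -66/5)
T4 reflect across y = 0: (-12/5, -66/5) → (-12/5, 66/5)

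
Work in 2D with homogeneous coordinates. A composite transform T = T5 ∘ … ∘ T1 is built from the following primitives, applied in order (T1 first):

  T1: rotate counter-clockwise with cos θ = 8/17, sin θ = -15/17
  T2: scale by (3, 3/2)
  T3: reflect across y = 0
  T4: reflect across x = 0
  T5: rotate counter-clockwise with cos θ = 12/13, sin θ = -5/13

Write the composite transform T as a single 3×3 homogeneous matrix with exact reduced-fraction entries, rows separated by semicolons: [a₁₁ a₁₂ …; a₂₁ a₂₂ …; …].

T = [-27/34 -600/221 0; 30/17 81/221 0; 0 0 1]

T1 = [8/17 15/17 0; -15/17 8/17 0; 0 0 1]
T2·T1 = [24/17 45/17 0; -45/34 12/17 0; 0 0 1]
T3·…·T1 = [24/17 45/17 0; 45/34 -12/17 0; 0 0 1]
T4·…·T1 = [-24/17 -45/17 0; 45/34 -12/17 0; 0 0 1]
T5·…·T1 = [-27/34 -600/221 0; 30/17 81/221 0; 0 0 1]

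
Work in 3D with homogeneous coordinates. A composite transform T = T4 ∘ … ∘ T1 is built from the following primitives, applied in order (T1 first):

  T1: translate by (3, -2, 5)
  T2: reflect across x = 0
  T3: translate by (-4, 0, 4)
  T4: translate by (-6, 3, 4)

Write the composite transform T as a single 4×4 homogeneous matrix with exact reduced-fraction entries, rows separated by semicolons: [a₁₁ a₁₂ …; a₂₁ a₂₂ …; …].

T = [-1 0 0 -13; 0 1 0 1; 0 0 1 13; 0 0 0 1]

T1 = [1 0 0 3; 0 1 0 -2; 0 0 1 5; 0 0 0 1]
T2·T1 = [-1 0 0 -3; 0 1 0 -2; 0 0 1 5; 0 0 0 1]
T3·…·T1 = [-1 0 0 -7; 0 1 0 -2; 0 0 1 9; 0 0 0 1]
T4·…·T1 = [-1 0 0 -13; 0 1 0 1; 0 0 1 13; 0 0 0 1]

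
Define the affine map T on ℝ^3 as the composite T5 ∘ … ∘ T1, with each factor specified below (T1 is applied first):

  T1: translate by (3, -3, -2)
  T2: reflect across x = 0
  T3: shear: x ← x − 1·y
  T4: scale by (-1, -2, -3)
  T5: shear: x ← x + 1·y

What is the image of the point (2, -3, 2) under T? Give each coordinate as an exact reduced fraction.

T1 translate by (3, -3, -2): (2, -3, 2) → (5, -6, 0)
T2 reflect across x = 0: (5, -6, 0) → (-5, -6, 0)
T3 shear: x ← x − 1·y: (-5, -6, 0) → (1, -6, 0)
T4 scale by (-1, -2, -3): (1, -6, 0) → (-1, 12, 0)
T5 shear: x ← x + 1·y: (-1, 12, 0) → (11, 12, 0)

T(p) = (11, 12, 0)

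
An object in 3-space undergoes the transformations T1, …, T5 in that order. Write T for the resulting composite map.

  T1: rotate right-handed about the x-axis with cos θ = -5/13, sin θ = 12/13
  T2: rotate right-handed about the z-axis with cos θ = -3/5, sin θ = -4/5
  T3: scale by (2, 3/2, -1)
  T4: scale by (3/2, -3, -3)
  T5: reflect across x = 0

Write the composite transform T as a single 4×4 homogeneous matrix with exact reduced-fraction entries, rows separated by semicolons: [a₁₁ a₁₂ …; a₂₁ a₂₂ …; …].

T = [9/5 12/13 144/65 0; 18/5 -27/26 -162/65 0; 0 36/13 -15/13 0; 0 0 0 1]

T1 = [1 0 0 0; 0 -5/13 -12/13 0; 0 12/13 -5/13 0; 0 0 0 1]
T2·T1 = [-3/5 -4/13 -48/65 0; -4/5 3/13 36/65 0; 0 12/13 -5/13 0; 0 0 0 1]
T3·…·T1 = [-6/5 -8/13 -96/65 0; -6/5 9/26 54/65 0; 0 -12/13 5/13 0; 0 0 0 1]
T4·…·T1 = [-9/5 -12/13 -144/65 0; 18/5 -27/26 -162/65 0; 0 36/13 -15/13 0; 0 0 0 1]
T5·…·T1 = [9/5 12/13 144/65 0; 18/5 -27/26 -162/65 0; 0 36/13 -15/13 0; 0 0 0 1]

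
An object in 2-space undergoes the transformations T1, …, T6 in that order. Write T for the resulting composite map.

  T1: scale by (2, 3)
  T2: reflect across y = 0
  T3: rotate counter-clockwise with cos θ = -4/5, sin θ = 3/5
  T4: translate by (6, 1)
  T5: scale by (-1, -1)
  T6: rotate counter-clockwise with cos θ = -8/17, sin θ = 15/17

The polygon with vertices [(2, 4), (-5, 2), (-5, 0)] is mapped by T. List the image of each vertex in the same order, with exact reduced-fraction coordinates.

image vertices: (275/17, -46/17), (689/85, -1328/85), (37/17, -250/17)

T1 scale by (2, 3): (2, 4) → (4, 12); (-5, 2) → (-10, 6); (-5, 0) → (-10, 0)
T2 reflect across y = 0: (4, 12) → (4, -12); (-10, 6) → (-10, -6); (-10, 0) → (-10, 0)
T3 rotate counter-clockwise with cos θ = -4/5, sin θ = 3/5: (4, -12) → (4, 12); (-10, -6) → (58/5, -6/5); (-10, 0) → (8, -6)
T4 translate by (6, 1): (4, 12) → (10, 13); (58/5, -6/5) → (88/5, -1/5); (8, -6) → (14, -5)
T5 scale by (-1, -1): (10, 13) → (-10, -13); (88/5, -1/5) → (-88/5, 1/5); (14, -5) → (-14, 5)
T6 rotate counter-clockwise with cos θ = -8/17, sin θ = 15/17: (-10, -13) → (275/17, -46/17); (-88/5, 1/5) → (689/85, -1328/85); (-14, 5) → (37/17, -250/17)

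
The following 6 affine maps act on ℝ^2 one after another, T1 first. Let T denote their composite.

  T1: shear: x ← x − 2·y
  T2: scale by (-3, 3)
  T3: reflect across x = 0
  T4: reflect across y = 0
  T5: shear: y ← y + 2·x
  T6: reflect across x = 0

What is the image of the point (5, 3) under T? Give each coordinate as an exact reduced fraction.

T1 shear: x ← x − 2·y: (5, 3) → (-1, 3)
T2 scale by (-3, 3): (-1, 3) → (3, 9)
T3 reflect across x = 0: (3, 9) → (-3, 9)
T4 reflect across y = 0: (-3, 9) → (-3, -9)
T5 shear: y ← y + 2·x: (-3, -9) → (-3, -15)
T6 reflect across x = 0: (-3, -15) → (3, -15)

T(p) = (3, -15)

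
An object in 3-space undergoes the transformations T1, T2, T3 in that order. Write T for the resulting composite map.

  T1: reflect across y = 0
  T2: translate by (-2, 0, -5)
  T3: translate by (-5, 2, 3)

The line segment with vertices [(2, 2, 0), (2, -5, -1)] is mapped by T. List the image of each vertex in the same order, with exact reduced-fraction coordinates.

image vertices: (-5, 0, -2), (-5, 7, -3)

T1 reflect across y = 0: (2, 2, 0) → (2, -2, 0); (2, -5, -1) → (2, 5, -1)
T2 translate by (-2, 0, -5): (2, -2, 0) → (0, -2, -5); (2, 5, -1) → (0, 5, -6)
T3 translate by (-5, 2, 3): (0, -2, -5) → (-5, 0, -2); (0, 5, -6) → (-5, 7, -3)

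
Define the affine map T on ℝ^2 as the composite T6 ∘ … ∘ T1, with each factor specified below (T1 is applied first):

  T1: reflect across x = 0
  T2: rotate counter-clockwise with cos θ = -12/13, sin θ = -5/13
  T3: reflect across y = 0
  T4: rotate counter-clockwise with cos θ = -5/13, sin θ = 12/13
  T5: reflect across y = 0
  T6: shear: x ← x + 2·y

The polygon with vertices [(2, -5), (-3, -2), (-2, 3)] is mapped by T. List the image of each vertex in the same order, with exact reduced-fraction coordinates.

T1 reflect across x = 0: (2, -5) → (-2, -5); (-3, -2) → (3, -2); (-2, 3) → (2, 3)
T2 rotate counter-clockwise with cos θ = -12/13, sin θ = -5/13: (-2, -5) → (-1/13, 70/13); (3, -2) → (-46/13, 9/13); (2, 3) → (-9/13, -46/13)
T3 reflect across y = 0: (-1/13, 70/13) → (-1/13, -70/13); (-46/13, 9/13) → (-46/13, -9/13); (-9/13, -46/13) → (-9/13, 46/13)
T4 rotate counter-clockwise with cos θ = -5/13, sin θ = 12/13: (-1/13, -70/13) → (5, 2); (-46/13, -9/13) → (2, -3); (-9/13, 46/13) → (-3, -2)
T5 reflect across y = 0: (5, 2) → (5, -2); (2, -3) → (2, 3); (-3, -2) → (-3, 2)
T6 shear: x ← x + 2·y: (5, -2) → (1, -2); (2, 3) → (8, 3); (-3, 2) → (1, 2)

image vertices: (1, -2), (8, 3), (1, 2)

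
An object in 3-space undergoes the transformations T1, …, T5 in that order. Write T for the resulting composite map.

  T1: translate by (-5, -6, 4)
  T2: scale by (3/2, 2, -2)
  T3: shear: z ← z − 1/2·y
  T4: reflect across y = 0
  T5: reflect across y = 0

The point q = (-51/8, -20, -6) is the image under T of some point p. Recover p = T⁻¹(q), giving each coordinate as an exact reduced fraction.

T1 = [1 0 0 -5; 0 1 0 -6; 0 0 1 4; 0 0 0 1]
T2·T1 = [3/2 0 0 -15/2; 0 2 0 -12; 0 0 -2 -8; 0 0 0 1]
T3·…·T1 = [3/2 0 0 -15/2; 0 2 0 -12; 0 -1 -2 -2; 0 0 0 1]
T4·…·T1 = [3/2 0 0 -15/2; 0 -2 0 12; 0 -1 -2 -2; 0 0 0 1]
T5·…·T1 = [3/2 0 0 -15/2; 0 2 0 -12; 0 -1 -2 -2; 0 0 0 1]
det M = -6; M⁻¹ = [2/3 0 0 5; 0 1/2 0 6; 0 -1/4 -1/2 -4; 0 0 0 1]
M⁻¹ · (-51/8, -20, -6)ᵀ = (3/4, -4, 4)ᵀ

p = (3/4, -4, 4)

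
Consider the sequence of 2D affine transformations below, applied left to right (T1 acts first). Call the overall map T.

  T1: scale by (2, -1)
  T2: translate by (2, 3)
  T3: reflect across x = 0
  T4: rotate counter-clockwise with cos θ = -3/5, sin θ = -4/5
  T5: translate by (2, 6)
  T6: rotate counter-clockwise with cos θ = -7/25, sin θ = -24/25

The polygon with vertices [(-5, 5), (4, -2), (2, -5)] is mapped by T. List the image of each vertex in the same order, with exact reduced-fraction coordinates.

T1 scale by (2, -1): (-5, 5) → (-10, -5); (4, -2) → (8, 2); (2, -5) → (4, 5)
T2 translate by (2, 3): (-10, -5) → (-8, -2); (8, 2) → (10, 5); (4, 5) → (6, 8)
T3 reflect across x = 0: (-8, -2) → (8, -2); (10, 5) → (-10, 5); (6, 8) → (-6, 8)
T4 rotate counter-clockwise with cos θ = -3/5, sin θ = -4/5: (8, -2) → (-32/5, -26/5); (-10, 5) → (10, 5); (-6, 8) → (10, 0)
T5 translate by (2, 6): (-32/5, -26/5) → (-22/5, 4/5); (10, 5) → (12, 11); (10, 0) → (12, 6)
T6 rotate counter-clockwise with cos θ = -7/25, sin θ = -24/25: (-22/5, 4/5) → (2, 4); (12, 11) → (36/5, -73/5); (12, 6) → (12/5, -66/5)

image vertices: (2, 4), (36/5, -73/5), (12/5, -66/5)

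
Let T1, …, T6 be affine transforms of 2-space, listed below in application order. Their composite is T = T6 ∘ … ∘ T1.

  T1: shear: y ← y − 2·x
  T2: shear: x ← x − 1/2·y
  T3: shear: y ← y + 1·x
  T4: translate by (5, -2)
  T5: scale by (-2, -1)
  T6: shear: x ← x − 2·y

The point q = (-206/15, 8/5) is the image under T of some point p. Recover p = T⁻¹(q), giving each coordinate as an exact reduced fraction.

T1 = [1 0 0; -2 1 0; 0 0 1]
T2·T1 = [2 -1/2 0; -2 1 0; 0 0 1]
T3·…·T1 = [2 -1/2 0; 0 1/2 0; 0 0 1]
T4·…·T1 = [2 -1/2 5; 0 1/2 -2; 0 0 1]
T5·…·T1 = [-4 1 -10; 0 -1/2 2; 0 0 1]
T6·…·T1 = [-4 2 -14; 0 -1/2 2; 0 0 1]
det M = 2; M⁻¹ = [-1/4 -1 -3/2; 0 -2 4; 0 0 1]
M⁻¹ · (-206/15, 8/5)ᵀ = (1/3, 4/5)ᵀ

p = (1/3, 4/5)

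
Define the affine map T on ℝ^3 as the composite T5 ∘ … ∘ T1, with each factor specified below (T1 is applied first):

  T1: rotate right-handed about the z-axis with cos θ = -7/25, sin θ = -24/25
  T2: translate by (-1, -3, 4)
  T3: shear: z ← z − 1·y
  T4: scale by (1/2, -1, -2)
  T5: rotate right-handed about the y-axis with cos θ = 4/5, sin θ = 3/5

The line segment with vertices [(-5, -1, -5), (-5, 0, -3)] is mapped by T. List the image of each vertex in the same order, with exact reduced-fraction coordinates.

image vertices: (434/125, -52/25, 637/125), (28/25, -9/5, 29/25)

T1 rotate right-handed about the z-axis with cos θ = -7/25, sin θ = -24/25: (-5, -1, -5) → (11/25, 127/25, -5); (-5, 0, -3) → (7/5, 24/5, -3)
T2 translate by (-1, -3, 4): (11/25, 127/25, -5) → (-14/25, 52/25, -1); (7/5, 24/5, -3) → (2/5, 9/5, 1)
T3 shear: z ← z − 1·y: (-14/25, 52/25, -1) → (-14/25, 52/25, -77/25); (2/5, 9/5, 1) → (2/5, 9/5, -4/5)
T4 scale by (1/2, -1, -2): (-14/25, 52/25, -77/25) → (-7/25, -52/25, 154/25); (2/5, 9/5, -4/5) → (1/5, -9/5, 8/5)
T5 rotate right-handed about the y-axis with cos θ = 4/5, sin θ = 3/5: (-7/25, -52/25, 154/25) → (434/125, -52/25, 637/125); (1/5, -9/5, 8/5) → (28/25, -9/5, 29/25)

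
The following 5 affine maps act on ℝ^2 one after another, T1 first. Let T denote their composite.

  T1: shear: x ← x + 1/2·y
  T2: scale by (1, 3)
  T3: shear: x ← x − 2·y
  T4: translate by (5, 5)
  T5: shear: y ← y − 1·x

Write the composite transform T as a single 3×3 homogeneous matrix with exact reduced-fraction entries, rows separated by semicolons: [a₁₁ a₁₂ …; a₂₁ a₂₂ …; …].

T1 = [1 1/2 0; 0 1 0; 0 0 1]
T2·T1 = [1 1/2 0; 0 3 0; 0 0 1]
T3·…·T1 = [1 -11/2 0; 0 3 0; 0 0 1]
T4·…·T1 = [1 -11/2 5; 0 3 5; 0 0 1]
T5·…·T1 = [1 -11/2 5; -1 17/2 0; 0 0 1]

T = [1 -11/2 5; -1 17/2 0; 0 0 1]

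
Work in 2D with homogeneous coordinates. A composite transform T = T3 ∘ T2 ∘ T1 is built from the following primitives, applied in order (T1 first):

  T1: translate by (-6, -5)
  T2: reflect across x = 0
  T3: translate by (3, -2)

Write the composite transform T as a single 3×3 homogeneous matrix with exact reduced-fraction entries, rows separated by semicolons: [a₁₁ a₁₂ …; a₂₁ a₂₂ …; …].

T = [-1 0 9; 0 1 -7; 0 0 1]

T1 = [1 0 -6; 0 1 -5; 0 0 1]
T2·T1 = [-1 0 6; 0 1 -5; 0 0 1]
T3·…·T1 = [-1 0 9; 0 1 -7; 0 0 1]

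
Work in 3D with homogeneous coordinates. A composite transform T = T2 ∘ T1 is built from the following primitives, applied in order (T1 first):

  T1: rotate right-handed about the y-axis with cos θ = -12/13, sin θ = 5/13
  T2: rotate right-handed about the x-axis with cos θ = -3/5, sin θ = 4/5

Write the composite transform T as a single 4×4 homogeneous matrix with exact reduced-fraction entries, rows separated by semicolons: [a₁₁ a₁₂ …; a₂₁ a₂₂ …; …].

T = [-12/13 0 5/13 0; 4/13 -3/5 48/65 0; 3/13 4/5 36/65 0; 0 0 0 1]

T1 = [-12/13 0 5/13 0; 0 1 0 0; -5/13 0 -12/13 0; 0 0 0 1]
T2·T1 = [-12/13 0 5/13 0; 4/13 -3/5 48/65 0; 3/13 4/5 36/65 0; 0 0 0 1]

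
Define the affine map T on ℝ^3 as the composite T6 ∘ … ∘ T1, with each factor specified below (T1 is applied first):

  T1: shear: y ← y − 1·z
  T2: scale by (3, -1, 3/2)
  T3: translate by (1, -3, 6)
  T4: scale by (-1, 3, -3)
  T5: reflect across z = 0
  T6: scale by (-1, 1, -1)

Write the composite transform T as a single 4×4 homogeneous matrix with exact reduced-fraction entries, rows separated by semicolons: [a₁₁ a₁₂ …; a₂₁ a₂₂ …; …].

T = [3 0 0 1; 0 -3 3 -9; 0 0 -9/2 -18; 0 0 0 1]

T1 = [1 0 0 0; 0 1 -1 0; 0 0 1 0; 0 0 0 1]
T2·T1 = [3 0 0 0; 0 -1 1 0; 0 0 3/2 0; 0 0 0 1]
T3·…·T1 = [3 0 0 1; 0 -1 1 -3; 0 0 3/2 6; 0 0 0 1]
T4·…·T1 = [-3 0 0 -1; 0 -3 3 -9; 0 0 -9/2 -18; 0 0 0 1]
T5·…·T1 = [-3 0 0 -1; 0 -3 3 -9; 0 0 9/2 18; 0 0 0 1]
T6·…·T1 = [3 0 0 1; 0 -3 3 -9; 0 0 -9/2 -18; 0 0 0 1]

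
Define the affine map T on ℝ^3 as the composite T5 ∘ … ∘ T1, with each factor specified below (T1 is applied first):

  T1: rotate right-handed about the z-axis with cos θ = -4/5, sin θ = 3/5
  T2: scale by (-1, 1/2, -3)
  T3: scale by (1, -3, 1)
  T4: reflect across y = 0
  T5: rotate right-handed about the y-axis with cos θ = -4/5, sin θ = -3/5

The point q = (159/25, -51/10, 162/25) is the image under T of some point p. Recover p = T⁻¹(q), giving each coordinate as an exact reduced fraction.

T1 = [-4/5 -3/5 0 0; 3/5 -4/5 0 0; 0 0 1 0; 0 0 0 1]
T2·T1 = [4/5 3/5 0 0; 3/10 -2/5 0 0; 0 0 -3 0; 0 0 0 1]
T3·…·T1 = [4/5 3/5 0 0; -9/10 6/5 0 0; 0 0 -3 0; 0 0 0 1]
T4·…·T1 = [4/5 3/5 0 0; 9/10 -6/5 0 0; 0 0 -3 0; 0 0 0 1]
T5·…·T1 = [-16/25 -12/25 9/5 0; 9/10 -6/5 0 0; 12/25 9/25 12/5 0; 0 0 0 1]
det M = 9/2; M⁻¹ = [-16/25 2/5 12/25 0; -12/25 -8/15 9/25 0; 1/5 0 4/15 0; 0 0 0 1]
M⁻¹ · (159/25, -51/10, 162/25)ᵀ = (-3, 2, 3)ᵀ

p = (-3, 2, 3)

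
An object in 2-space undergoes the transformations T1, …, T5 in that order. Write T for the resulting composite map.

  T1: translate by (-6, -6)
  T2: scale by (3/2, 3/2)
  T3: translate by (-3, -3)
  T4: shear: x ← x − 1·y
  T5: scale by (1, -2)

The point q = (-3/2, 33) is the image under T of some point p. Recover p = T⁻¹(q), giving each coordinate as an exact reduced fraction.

T1 = [1 0 -6; 0 1 -6; 0 0 1]
T2·T1 = [3/2 0 -9; 0 3/2 -9; 0 0 1]
T3·…·T1 = [3/2 0 -12; 0 3/2 -12; 0 0 1]
T4·…·T1 = [3/2 -3/2 0; 0 3/2 -12; 0 0 1]
T5·…·T1 = [3/2 -3/2 0; 0 -3 24; 0 0 1]
det M = -9/2; M⁻¹ = [2/3 -1/3 8; 0 -1/3 8; 0 0 1]
M⁻¹ · (-3/2, 33)ᵀ = (-4, -3)ᵀ

p = (-4, -3)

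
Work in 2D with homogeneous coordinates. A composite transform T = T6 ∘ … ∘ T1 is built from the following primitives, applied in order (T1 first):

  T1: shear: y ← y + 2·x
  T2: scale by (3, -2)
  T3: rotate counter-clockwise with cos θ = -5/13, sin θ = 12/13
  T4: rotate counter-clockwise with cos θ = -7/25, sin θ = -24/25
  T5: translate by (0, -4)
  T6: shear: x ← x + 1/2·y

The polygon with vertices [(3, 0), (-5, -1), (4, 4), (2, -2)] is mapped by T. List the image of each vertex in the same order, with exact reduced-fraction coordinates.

T1 shear: y ← y + 2·x: (3, 0) → (3, 6); (-5, -1) → (-5, -11); (4, 4) → (4, 12); (2, -2) → (2, 2)
T2 scale by (3, -2): (3, 6) → (9, -12); (-5, -11) → (-15, 22); (4, 12) → (12, -24); (2, 2) → (6, -4)
T3 rotate counter-clockwise with cos θ = -5/13, sin θ = 12/13: (9, -12) → (99/13, 168/13); (-15, 22) → (-189/13, -290/13); (12, -24) → (228/13, 264/13); (6, -4) → (18/13, 92/13)
T4 rotate counter-clockwise with cos θ = -7/25, sin θ = -24/25: (99/13, 168/13) → (3339/325, -3552/325); (-189/13, -290/13) → (-5637/325, 6566/325); (228/13, 264/13) → (948/65, -1464/65); (18/13, 92/13) → (2082/325, -1076/325)
T5 translate by (0, -4): (3339/325, -3552/325) → (3339/325, -4852/325); (-5637/325, 6566/325) → (-5637/325, 5266/325); (948/65, -1464/65) → (948/65, -1724/65); (2082/325, -1076/325) → (2082/325, -2376/325)
T6 shear: x ← x + 1/2·y: (3339/325, -4852/325) → (913/325, -4852/325); (-5637/325, 5266/325) → (-3004/325, 5266/325); (948/65, -1724/65) → (86/65, -1724/65); (2082/325, -2376/325) → (894/325, -2376/325)

image vertices: (913/325, -4852/325), (-3004/325, 5266/325), (86/65, -1724/65), (894/325, -2376/325)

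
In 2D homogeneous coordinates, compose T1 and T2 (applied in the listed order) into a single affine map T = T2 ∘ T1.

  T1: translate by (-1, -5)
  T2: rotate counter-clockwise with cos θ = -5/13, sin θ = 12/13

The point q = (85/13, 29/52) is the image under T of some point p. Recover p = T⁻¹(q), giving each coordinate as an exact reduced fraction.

T1 = [1 0 -1; 0 1 -5; 0 0 1]
T2·T1 = [-5/13 -12/13 5; 12/13 -5/13 1; 0 0 1]
det M = 1; M⁻¹ = [-5/13 12/13 1; -12/13 -5/13 5; 0 0 1]
M⁻¹ · (85/13, 29/52)ᵀ = (-1, -5/4)ᵀ

p = (-1, -5/4)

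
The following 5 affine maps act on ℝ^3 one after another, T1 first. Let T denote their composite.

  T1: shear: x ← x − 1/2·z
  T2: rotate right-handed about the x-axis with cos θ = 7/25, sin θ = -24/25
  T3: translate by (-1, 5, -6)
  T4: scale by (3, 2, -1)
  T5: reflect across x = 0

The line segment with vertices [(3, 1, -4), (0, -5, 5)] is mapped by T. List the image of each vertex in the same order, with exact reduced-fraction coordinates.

T1 shear: x ← x − 1/2·z: (3, 1, -4) → (5, 1, -4); (0, -5, 5) → (-5/2, -5, 5)
T2 rotate right-handed about the x-axis with cos θ = 7/25, sin θ = -24/25: (5, 1, -4) → (5, -89/25, -52/25); (-5/2, -5, 5) → (-5/2, 17/5, 31/5)
T3 translate by (-1, 5, -6): (5, -89/25, -52/25) → (4, 36/25, -202/25); (-5/2, 17/5, 31/5) → (-7/2, 42/5, 1/5)
T4 scale by (3, 2, -1): (4, 36/25, -202/25) → (12, 72/25, 202/25); (-7/2, 42/5, 1/5) → (-21/2, 84/5, -1/5)
T5 reflect across x = 0: (12, 72/25, 202/25) → (-12, 72/25, 202/25); (-21/2, 84/5, -1/5) → (21/2, 84/5, -1/5)

image vertices: (-12, 72/25, 202/25), (21/2, 84/5, -1/5)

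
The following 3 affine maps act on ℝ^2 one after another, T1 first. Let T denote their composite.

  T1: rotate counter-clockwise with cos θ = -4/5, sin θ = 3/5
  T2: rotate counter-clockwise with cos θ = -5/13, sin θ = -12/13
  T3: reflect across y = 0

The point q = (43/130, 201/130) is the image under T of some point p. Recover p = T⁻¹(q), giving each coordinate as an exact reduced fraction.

T1 = [-4/5 -3/5 0; 3/5 -4/5 0; 0 0 1]
T2·T1 = [56/65 -33/65 0; 33/65 56/65 0; 0 0 1]
T3·…·T1 = [56/65 -33/65 0; -33/65 -56/65 0; 0 0 1]
det M = -1; M⁻¹ = [56/65 -33/65 0; -33/65 -56/65 0; 0 0 1]
M⁻¹ · (43/130, 201/130)ᵀ = (-1/2, -3/2)ᵀ

p = (-1/2, -3/2)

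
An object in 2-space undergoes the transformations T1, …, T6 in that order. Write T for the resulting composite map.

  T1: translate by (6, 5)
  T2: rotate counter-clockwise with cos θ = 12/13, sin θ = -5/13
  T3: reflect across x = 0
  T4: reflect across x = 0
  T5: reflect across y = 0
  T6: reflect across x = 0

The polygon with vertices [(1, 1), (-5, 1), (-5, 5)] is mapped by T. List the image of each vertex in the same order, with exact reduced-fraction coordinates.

image vertices: (-114/13, -37/13), (-42/13, -67/13), (-62/13, -115/13)

T1 translate by (6, 5): (1, 1) → (7, 6); (-5, 1) → (1, 6); (-5, 5) → (1, 10)
T2 rotate counter-clockwise with cos θ = 12/13, sin θ = -5/13: (7, 6) → (114/13, 37/13); (1, 6) → (42/13, 67/13); (1, 10) → (62/13, 115/13)
T3 reflect across x = 0: (114/13, 37/13) → (-114/13, 37/13); (42/13, 67/13) → (-42/13, 67/13); (62/13, 115/13) → (-62/13, 115/13)
T4 reflect across x = 0: (-114/13, 37/13) → (114/13, 37/13); (-42/13, 67/13) → (42/13, 67/13); (-62/13, 115/13) → (62/13, 115/13)
T5 reflect across y = 0: (114/13, 37/13) → (114/13, -37/13); (42/13, 67/13) → (42/13, -67/13); (62/13, 115/13) → (62/13, -115/13)
T6 reflect across x = 0: (114/13, -37/13) → (-114/13, -37/13); (42/13, -67/13) → (-42/13, -67/13); (62/13, -115/13) → (-62/13, -115/13)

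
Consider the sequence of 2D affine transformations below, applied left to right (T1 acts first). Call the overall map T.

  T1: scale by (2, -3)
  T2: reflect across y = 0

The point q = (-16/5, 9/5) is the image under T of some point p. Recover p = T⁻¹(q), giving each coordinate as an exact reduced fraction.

p = (-8/5, 3/5)

T1 = [2 0 0; 0 -3 0; 0 0 1]
T2·T1 = [2 0 0; 0 3 0; 0 0 1]
det M = 6; M⁻¹ = [1/2 0 0; 0 1/3 0; 0 0 1]
M⁻¹ · (-16/5, 9/5)ᵀ = (-8/5, 3/5)ᵀ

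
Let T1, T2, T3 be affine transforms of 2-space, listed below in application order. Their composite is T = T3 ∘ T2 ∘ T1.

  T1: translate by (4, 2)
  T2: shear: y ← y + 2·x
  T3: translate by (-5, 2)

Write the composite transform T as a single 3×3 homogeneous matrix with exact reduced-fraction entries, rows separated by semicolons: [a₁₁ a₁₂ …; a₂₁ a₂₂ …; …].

T1 = [1 0 4; 0 1 2; 0 0 1]
T2·T1 = [1 0 4; 2 1 10; 0 0 1]
T3·…·T1 = [1 0 -1; 2 1 12; 0 0 1]

T = [1 0 -1; 2 1 12; 0 0 1]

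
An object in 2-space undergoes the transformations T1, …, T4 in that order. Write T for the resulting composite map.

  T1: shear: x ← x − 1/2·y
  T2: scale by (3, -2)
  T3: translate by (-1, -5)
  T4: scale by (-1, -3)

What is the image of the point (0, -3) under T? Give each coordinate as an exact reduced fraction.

T1 shear: x ← x − 1/2·y: (0, -3) → (3/2, -3)
T2 scale by (3, -2): (3/2, -3) → (9/2, 6)
T3 translate by (-1, -5): (9/2, 6) → (7/2, 1)
T4 scale by (-1, -3): (7/2, 1) → (-7/2, -3)

T(p) = (-7/2, -3)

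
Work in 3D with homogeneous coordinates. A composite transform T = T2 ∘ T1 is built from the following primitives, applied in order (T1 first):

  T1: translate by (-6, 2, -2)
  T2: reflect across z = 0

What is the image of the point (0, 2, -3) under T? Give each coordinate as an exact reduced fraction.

T(p) = (-6, 4, 5)

T1 translate by (-6, 2, -2): (0, 2, -3) → (-6, 4, -5)
T2 reflect across z = 0: (-6, 4, -5) → (-6, 4, 5)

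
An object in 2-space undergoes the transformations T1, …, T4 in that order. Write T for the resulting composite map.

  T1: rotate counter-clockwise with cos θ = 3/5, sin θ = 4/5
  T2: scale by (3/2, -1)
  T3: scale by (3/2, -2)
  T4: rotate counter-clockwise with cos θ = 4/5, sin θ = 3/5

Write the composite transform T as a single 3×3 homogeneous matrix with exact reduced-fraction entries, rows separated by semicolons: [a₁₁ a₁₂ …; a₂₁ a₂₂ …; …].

T = [3/25 -54/25 0; 209/100 -3/25 0; 0 0 1]

T1 = [3/5 -4/5 0; 4/5 3/5 0; 0 0 1]
T2·T1 = [9/10 -6/5 0; -4/5 -3/5 0; 0 0 1]
T3·…·T1 = [27/20 -9/5 0; 8/5 6/5 0; 0 0 1]
T4·…·T1 = [3/25 -54/25 0; 209/100 -3/25 0; 0 0 1]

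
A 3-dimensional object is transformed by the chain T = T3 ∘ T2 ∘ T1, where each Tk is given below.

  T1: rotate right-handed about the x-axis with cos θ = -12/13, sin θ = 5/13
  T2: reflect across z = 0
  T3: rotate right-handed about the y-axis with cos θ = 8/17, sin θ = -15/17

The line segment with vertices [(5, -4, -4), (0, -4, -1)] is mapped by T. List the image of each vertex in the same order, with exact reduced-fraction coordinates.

image vertices: (940/221, 68/13, 751/221), (-120/221, 53/13, 64/221)

T1 rotate right-handed about the x-axis with cos θ = -12/13, sin θ = 5/13: (5, -4, -4) → (5, 68/13, 28/13); (0, -4, -1) → (0, 53/13, -8/13)
T2 reflect across z = 0: (5, 68/13, 28/13) → (5, 68/13, -28/13); (0, 53/13, -8/13) → (0, 53/13, 8/13)
T3 rotate right-handed about the y-axis with cos θ = 8/17, sin θ = -15/17: (5, 68/13, -28/13) → (940/221, 68/13, 751/221); (0, 53/13, 8/13) → (-120/221, 53/13, 64/221)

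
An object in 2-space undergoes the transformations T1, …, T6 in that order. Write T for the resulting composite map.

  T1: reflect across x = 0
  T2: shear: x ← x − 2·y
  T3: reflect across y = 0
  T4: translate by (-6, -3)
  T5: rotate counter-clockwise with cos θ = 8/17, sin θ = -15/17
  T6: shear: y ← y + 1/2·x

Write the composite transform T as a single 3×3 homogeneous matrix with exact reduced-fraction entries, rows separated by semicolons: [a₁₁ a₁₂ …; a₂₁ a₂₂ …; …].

T = [-8/17 -31/17 -93/17; 11/17 13/34 39/34; 0 0 1]

T1 = [-1 0 0; 0 1 0; 0 0 1]
T2·T1 = [-1 -2 0; 0 1 0; 0 0 1]
T3·…·T1 = [-1 -2 0; 0 -1 0; 0 0 1]
T4·…·T1 = [-1 -2 -6; 0 -1 -3; 0 0 1]
T5·…·T1 = [-8/17 -31/17 -93/17; 15/17 22/17 66/17; 0 0 1]
T6·…·T1 = [-8/17 -31/17 -93/17; 11/17 13/34 39/34; 0 0 1]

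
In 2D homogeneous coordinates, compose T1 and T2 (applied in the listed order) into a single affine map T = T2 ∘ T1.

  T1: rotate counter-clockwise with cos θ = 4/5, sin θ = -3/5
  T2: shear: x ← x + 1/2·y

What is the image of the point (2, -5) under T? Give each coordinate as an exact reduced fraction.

T1 rotate counter-clockwise with cos θ = 4/5, sin θ = -3/5: (2, -5) → (-7/5, -26/5)
T2 shear: x ← x + 1/2·y: (-7/5, -26/5) → (-4, -26/5)

T(p) = (-4, -26/5)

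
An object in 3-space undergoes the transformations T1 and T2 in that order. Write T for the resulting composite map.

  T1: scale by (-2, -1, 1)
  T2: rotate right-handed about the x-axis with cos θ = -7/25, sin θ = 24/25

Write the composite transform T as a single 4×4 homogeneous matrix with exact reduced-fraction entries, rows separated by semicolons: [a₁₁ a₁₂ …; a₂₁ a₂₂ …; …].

T1 = [-2 0 0 0; 0 -1 0 0; 0 0 1 0; 0 0 0 1]
T2·T1 = [-2 0 0 0; 0 7/25 -24/25 0; 0 -24/25 -7/25 0; 0 0 0 1]

T = [-2 0 0 0; 0 7/25 -24/25 0; 0 -24/25 -7/25 0; 0 0 0 1]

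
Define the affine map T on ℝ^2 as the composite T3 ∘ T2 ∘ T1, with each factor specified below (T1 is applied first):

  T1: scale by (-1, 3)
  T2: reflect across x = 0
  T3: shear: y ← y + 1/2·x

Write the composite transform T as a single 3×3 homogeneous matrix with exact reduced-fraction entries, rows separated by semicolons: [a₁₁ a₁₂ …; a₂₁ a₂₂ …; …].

T1 = [-1 0 0; 0 3 0; 0 0 1]
T2·T1 = [1 0 0; 0 3 0; 0 0 1]
T3·…·T1 = [1 0 0; 1/2 3 0; 0 0 1]

T = [1 0 0; 1/2 3 0; 0 0 1]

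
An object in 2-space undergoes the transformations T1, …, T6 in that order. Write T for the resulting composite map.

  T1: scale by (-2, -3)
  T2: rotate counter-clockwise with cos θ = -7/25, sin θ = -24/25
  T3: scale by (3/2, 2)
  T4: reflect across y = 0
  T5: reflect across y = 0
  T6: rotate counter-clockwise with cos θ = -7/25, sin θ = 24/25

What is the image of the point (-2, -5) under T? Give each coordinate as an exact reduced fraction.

T1 scale by (-2, -3): (-2, -5) → (4, 15)
T2 rotate counter-clockwise with cos θ = -7/25, sin θ = -24/25: (4, 15) → (332/25, -201/25)
T3 scale by (3/2, 2): (332/25, -201/25) → (498/25, -402/25)
T4 reflect across y = 0: (498/25, -402/25) → (498/25, 402/25)
T5 reflect across y = 0: (498/25, 402/25) → (498/25, -402/25)
T6 rotate counter-clockwise with cos θ = -7/25, sin θ = 24/25: (498/25, -402/25) → (6162/625, 14766/625)

T(p) = (6162/625, 14766/625)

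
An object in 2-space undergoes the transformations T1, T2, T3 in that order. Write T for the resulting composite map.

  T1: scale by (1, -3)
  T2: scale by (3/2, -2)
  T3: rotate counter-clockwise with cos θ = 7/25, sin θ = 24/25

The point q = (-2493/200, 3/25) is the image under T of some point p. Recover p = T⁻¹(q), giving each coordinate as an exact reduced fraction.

T1 = [1 0 0; 0 -3 0; 0 0 1]
T2·T1 = [3/2 0 0; 0 6 0; 0 0 1]
T3·…·T1 = [21/50 -144/25 0; 36/25 42/25 0; 0 0 1]
det M = 9; M⁻¹ = [14/75 16/25 0; -4/25 7/150 0; 0 0 1]
M⁻¹ · (-2493/200, 3/25)ᵀ = (-9/4, 2)ᵀ

p = (-9/4, 2)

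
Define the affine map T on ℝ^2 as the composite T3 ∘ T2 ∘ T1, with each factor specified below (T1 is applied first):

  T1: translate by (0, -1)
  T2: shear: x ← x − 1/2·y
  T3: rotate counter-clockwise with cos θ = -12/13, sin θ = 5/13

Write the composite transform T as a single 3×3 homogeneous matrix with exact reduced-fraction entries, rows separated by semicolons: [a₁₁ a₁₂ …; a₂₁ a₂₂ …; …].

T1 = [1 0 0; 0 1 -1; 0 0 1]
T2·T1 = [1 -1/2 1/2; 0 1 -1; 0 0 1]
T3·…·T1 = [-12/13 1/13 -1/13; 5/13 -29/26 29/26; 0 0 1]

T = [-12/13 1/13 -1/13; 5/13 -29/26 29/26; 0 0 1]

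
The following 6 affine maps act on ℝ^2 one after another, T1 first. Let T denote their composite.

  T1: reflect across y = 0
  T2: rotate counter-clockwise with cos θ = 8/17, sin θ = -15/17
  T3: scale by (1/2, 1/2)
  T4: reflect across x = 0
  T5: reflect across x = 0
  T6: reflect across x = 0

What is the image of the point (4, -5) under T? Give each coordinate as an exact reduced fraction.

T(p) = (-107/34, -10/17)

T1 reflect across y = 0: (4, -5) → (4, 5)
T2 rotate counter-clockwise with cos θ = 8/17, sin θ = -15/17: (4, 5) → (107/17, -20/17)
T3 scale by (1/2, 1/2): (107/17, -20/17) → (107/34, -10/17)
T4 reflect across x = 0: (107/34, -10/17) → (-107/34, -10/17)
T5 reflect across x = 0: (-107/34, -10/17) → (107/34, -10/17)
T6 reflect across x = 0: (107/34, -10/17) → (-107/34, -10/17)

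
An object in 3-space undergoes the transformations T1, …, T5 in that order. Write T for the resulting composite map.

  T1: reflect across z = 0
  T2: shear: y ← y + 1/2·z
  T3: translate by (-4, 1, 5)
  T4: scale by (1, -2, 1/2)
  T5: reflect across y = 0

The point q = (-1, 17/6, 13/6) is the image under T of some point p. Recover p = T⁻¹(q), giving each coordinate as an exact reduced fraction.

T1 = [1 0 0 0; 0 1 0 0; 0 0 -1 0; 0 0 0 1]
T2·T1 = [1 0 0 0; 0 1 -1/2 0; 0 0 -1 0; 0 0 0 1]
T3·…·T1 = [1 0 0 -4; 0 1 -1/2 1; 0 0 -1 5; 0 0 0 1]
T4·…·T1 = [1 0 0 -4; 0 -2 1 -2; 0 0 -1/2 5/2; 0 0 0 1]
T5·…·T1 = [1 0 0 -4; 0 2 -1 2; 0 0 -1/2 5/2; 0 0 0 1]
det M = -1; M⁻¹ = [1 0 0 4; 0 1/2 -1 3/2; 0 0 -2 5; 0 0 0 1]
M⁻¹ · (-1, 17/6, 13/6)ᵀ = (3, 3/4, 2/3)ᵀ

p = (3, 3/4, 2/3)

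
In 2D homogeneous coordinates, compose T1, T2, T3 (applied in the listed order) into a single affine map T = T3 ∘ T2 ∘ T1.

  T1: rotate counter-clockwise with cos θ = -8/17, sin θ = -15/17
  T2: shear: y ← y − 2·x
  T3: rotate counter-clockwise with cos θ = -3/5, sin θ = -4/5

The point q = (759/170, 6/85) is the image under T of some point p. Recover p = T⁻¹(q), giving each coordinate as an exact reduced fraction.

T1 = [-8/17 15/17 0; -15/17 -8/17 0; 0 0 1]
T2·T1 = [-8/17 15/17 0; 1/17 -38/17 0; 0 0 1]
T3·…·T1 = [28/85 -197/85 0; 29/85 54/85 0; 0 0 1]
det M = 1; M⁻¹ = [54/85 197/85 0; -29/85 28/85 0; 0 0 1]
M⁻¹ · (759/170, 6/85)ᵀ = (3, -3/2)ᵀ

p = (3, -3/2)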